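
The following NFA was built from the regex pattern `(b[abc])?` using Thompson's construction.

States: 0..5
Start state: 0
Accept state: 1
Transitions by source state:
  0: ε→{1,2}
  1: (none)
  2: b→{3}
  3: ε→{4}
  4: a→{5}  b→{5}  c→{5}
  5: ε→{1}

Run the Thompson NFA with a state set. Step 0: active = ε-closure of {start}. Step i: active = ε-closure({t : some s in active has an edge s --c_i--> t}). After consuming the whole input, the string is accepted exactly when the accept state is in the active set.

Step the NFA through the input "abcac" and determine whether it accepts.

S₀ = ε-closure({0}) = {0,1,2}
'a' @ 1: {}  — no active states
rest 'bcac' ignored (set empty)
end set {} — state 1 not in

Answer: REJECT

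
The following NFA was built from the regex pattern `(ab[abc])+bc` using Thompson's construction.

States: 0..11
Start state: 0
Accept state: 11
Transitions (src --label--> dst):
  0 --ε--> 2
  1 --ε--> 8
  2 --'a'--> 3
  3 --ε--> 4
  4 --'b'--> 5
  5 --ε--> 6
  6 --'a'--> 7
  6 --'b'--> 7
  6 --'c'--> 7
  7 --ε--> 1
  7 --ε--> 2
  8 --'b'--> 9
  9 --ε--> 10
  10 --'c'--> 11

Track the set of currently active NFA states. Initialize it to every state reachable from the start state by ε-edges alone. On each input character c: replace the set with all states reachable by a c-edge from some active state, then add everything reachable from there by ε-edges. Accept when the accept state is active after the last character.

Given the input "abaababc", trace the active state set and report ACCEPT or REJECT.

Answer: ACCEPT

Derivation:
start: ε-closure({0}) = {0,2}
'a' @ 1: {3,4}
'b' @ 2: {5,6}
'a' @ 3: {1,2,7,8}
'a' @ 4: {3,4}
'b' @ 5: {5,6}
'a' @ 6: {1,2,7,8}
'b' @ 7: {9,10}
'c' @ 8: {11}  (accept∈set)
end set {11} — state 11 in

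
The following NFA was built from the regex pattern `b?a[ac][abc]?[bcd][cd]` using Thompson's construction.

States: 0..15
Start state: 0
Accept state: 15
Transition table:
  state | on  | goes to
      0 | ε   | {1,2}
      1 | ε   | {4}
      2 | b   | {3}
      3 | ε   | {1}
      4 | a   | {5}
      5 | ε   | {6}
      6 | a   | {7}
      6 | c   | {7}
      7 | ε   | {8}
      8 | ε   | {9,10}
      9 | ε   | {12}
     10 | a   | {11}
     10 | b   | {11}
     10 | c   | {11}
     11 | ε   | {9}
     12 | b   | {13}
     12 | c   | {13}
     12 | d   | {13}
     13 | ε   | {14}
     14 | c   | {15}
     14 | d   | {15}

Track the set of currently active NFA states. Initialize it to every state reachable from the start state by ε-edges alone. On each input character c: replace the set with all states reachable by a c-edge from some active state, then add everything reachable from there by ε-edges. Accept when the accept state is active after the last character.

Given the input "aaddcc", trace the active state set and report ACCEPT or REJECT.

start: ε-closure({0}) = {0,1,2,4}
'a' @ 1: {5,6}
'a' @ 2: {7,8,9,10,12}
'd' @ 3: {13,14}
'd' @ 4: {15}  (accept∈set)
'c' @ 5: {}  — dead — no transitions
rest 'c' ignored (set empty)
end set {} — state 15 not in

Answer: REJECT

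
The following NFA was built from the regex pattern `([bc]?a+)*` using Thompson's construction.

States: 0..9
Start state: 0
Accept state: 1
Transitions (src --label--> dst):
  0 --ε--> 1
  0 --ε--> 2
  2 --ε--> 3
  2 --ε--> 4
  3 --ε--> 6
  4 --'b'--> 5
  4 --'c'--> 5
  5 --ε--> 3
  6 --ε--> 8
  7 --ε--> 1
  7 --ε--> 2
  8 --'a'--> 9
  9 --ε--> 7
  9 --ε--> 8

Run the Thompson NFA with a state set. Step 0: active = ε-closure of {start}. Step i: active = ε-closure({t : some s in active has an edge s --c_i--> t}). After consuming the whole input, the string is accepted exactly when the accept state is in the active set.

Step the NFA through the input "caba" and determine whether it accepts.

Answer: ACCEPT

Derivation:
initial (ε-close {0}): {0,1,2,3,4,6,8}
'c' @ 1: {3,5,6,8}
'a' @ 2: {1,2,3,4,6,7,8,9}  ✓accept
'b' @ 3: {3,5,6,8}
'a' @ 4: {1,2,3,4,6,7,8,9}  ✓accept
final: {1,2,3,4,6,7,8,9}; accept 1 in set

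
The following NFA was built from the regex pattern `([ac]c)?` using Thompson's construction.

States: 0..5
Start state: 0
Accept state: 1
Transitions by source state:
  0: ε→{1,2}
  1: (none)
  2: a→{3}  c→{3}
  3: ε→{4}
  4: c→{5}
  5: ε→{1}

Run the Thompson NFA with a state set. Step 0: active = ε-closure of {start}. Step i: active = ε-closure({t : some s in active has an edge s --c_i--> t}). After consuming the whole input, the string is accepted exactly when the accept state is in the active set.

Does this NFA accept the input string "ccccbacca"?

initial (ε-close {0}): {0,1,2}
'c' @ 1: {3,4}
'c' @ 2: {1,5}  (accept∈set)
'c' @ 3: {}  — state set empty
rest 'cbacca' ignored (set empty)
after full input: {}  (accept=1 not in)

Answer: REJECT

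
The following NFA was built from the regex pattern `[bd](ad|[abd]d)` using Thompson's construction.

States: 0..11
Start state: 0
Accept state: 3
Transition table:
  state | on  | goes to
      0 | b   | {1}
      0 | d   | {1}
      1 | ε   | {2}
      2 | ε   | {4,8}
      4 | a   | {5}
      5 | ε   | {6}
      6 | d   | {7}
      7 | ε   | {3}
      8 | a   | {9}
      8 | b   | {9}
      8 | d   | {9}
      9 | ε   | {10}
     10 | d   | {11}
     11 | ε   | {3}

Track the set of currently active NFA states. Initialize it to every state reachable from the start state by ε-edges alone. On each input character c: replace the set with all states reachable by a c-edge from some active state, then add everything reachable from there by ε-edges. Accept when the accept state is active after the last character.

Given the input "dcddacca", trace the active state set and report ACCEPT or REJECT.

Answer: REJECT

Steps:
S₀ = ε-closure({0}) = {0}
'd' @ 1: {1,2,4,8}
'c' @ 2: {}  — dead — no transitions
rest 'ddacca' ignored (set empty)
final: {}; accept 3 not in set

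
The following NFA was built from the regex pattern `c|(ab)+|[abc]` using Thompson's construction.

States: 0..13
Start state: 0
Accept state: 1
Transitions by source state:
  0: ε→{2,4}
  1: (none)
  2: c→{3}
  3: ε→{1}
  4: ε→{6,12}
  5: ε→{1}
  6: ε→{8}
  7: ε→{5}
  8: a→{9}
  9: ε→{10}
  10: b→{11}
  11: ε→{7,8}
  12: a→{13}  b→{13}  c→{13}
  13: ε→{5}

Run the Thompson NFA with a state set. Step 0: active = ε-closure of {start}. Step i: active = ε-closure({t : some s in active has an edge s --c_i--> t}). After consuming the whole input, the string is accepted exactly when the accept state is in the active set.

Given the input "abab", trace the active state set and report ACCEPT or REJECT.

initial (ε-close {0}): {0,2,4,6,8,12}
'a' @ 1: {1,5,9,10,13}  (accept∈set)
'b' @ 2: {1,5,7,8,11}  (accept∈set)
'a' @ 3: {9,10}
'b' @ 4: {1,5,7,8,11}  (accept∈set)
final: {1,5,7,8,11}; accept 1 in set

Answer: ACCEPT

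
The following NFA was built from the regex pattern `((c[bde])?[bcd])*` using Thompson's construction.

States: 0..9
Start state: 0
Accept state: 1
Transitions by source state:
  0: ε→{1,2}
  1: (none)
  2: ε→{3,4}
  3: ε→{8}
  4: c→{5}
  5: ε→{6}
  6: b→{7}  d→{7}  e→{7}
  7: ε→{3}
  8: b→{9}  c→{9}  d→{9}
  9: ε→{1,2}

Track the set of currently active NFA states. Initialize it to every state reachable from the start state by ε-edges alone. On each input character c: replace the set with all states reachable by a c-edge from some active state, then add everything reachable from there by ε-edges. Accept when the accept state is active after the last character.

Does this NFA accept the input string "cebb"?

initial (ε-close {0}): {0,1,2,3,4,8}
'c' @ 1: {1,2,3,4,5,6,8,9}  (accept∈set)
'e' @ 2: {3,7,8}
'b' @ 3: {1,2,3,4,8,9}  (accept∈set)
'b' @ 4: {1,2,3,4,8,9}  (accept∈set)
after full input: {1,2,3,4,8,9}  (accept=1 in)

Answer: ACCEPT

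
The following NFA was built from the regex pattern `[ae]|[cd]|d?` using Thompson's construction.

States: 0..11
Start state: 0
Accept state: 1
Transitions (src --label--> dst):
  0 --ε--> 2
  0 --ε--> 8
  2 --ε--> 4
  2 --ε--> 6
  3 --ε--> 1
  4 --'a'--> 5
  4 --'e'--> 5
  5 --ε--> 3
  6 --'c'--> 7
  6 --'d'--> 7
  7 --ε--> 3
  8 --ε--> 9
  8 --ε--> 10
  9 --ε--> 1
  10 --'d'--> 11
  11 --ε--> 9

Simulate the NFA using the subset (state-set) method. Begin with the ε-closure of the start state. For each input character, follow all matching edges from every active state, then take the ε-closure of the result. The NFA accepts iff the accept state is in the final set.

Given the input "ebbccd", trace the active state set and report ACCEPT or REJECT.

initial (ε-close {0}): {0,1,2,4,6,8,9,10}
'e' @ 1: {1,3,5}  [accepting]
'b' @ 2: {}  — no active states
rest 'bccd' ignored (set empty)
final: {}; accept 1 not in set

Answer: REJECT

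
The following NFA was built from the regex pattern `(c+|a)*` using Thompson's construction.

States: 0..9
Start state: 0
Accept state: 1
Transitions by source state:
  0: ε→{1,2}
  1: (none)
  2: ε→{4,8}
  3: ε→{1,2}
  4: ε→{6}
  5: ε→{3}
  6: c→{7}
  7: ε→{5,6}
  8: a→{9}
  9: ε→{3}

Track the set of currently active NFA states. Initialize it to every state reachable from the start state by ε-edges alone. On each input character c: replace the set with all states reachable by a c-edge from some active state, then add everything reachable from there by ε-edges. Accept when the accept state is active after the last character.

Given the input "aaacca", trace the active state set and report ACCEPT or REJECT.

Answer: ACCEPT

Derivation:
S₀ = ε-closure({0}) = {0,1,2,4,6,8}
'a' @ 1: {1,2,3,4,6,8,9}  [accepting]
'a' @ 2: {1,2,3,4,6,8,9}  [accepting]
'a' @ 3: {1,2,3,4,6,8,9}  [accepting]
'c' @ 4: {1,2,3,4,5,6,7,8}  [accepting]
'c' @ 5: {1,2,3,4,5,6,7,8}  [accepting]
'a' @ 6: {1,2,3,4,6,8,9}  [accepting]
final: {1,2,3,4,6,8,9}; accept 1 in set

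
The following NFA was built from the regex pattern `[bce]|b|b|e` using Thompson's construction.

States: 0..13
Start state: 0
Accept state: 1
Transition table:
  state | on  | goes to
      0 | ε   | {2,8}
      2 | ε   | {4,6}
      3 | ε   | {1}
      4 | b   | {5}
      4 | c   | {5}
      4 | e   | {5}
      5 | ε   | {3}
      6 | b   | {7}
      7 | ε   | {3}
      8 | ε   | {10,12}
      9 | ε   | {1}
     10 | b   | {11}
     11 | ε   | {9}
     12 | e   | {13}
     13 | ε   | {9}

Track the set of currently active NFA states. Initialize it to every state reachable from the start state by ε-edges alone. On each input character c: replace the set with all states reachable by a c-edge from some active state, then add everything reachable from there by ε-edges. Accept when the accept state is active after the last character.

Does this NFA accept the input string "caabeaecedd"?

initial (ε-close {0}): {0,2,4,6,8,10,12}
'c' @ 1: {1,3,5}  ✓accept
'a' @ 2: {}  — state set empty
rest 'abeaecedd' ignored (set empty)
final: {}; accept 1 not in set

Answer: REJECT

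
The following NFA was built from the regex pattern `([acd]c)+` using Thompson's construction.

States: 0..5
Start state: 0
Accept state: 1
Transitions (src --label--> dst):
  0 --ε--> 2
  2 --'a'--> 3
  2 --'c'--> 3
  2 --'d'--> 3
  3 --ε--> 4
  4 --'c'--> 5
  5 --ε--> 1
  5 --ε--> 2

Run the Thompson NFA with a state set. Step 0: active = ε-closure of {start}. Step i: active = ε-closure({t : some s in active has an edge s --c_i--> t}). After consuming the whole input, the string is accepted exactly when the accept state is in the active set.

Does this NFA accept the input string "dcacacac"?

initial (ε-close {0}): {0,2}
'd' @ 1: {3,4}
'c' @ 2: {1,2,5}  [accepting]
'a' @ 3: {3,4}
'c' @ 4: {1,2,5}  [accepting]
'a' @ 5: {3,4}
'c' @ 6: {1,2,5}  [accepting]
'a' @ 7: {3,4}
'c' @ 8: {1,2,5}  [accepting]
end set {1,2,5} — state 1 in

Answer: ACCEPT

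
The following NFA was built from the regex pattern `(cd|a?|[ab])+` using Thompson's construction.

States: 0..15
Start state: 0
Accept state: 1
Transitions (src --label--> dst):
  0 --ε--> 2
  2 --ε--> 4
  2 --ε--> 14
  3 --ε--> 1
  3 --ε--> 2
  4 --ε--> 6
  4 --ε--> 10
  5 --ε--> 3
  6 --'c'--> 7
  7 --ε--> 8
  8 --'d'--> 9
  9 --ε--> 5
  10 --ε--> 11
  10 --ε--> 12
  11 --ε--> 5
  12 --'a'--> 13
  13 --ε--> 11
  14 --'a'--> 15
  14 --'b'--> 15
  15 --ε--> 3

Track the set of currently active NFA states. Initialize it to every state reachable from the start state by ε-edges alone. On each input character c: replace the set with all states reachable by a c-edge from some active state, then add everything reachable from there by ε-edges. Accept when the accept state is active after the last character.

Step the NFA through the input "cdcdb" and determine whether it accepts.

Answer: ACCEPT

Trace:
S₀ = ε-closure({0}) = {0,1,2,3,4,5,6,10,11,12,14}
'c' @ 1: {7,8}
'd' @ 2: {1,2,3,4,5,6,9,10,11,12,14}  ✓accept
'c' @ 3: {7,8}
'd' @ 4: {1,2,3,4,5,6,9,10,11,12,14}  ✓accept
'b' @ 5: {1,2,3,4,5,6,10,11,12,14,15}  ✓accept
end set {1,2,3,4,5,6,10,11,12,14,15} — state 1 in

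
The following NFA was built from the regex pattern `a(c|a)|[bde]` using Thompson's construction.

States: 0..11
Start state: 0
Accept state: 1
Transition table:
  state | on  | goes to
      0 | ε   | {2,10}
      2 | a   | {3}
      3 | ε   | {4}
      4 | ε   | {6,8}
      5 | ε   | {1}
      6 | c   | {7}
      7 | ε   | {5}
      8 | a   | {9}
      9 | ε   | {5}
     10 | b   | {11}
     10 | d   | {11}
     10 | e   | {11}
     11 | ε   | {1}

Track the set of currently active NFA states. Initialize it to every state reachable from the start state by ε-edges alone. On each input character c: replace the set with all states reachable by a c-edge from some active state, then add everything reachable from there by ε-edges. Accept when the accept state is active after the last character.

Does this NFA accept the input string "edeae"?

Answer: REJECT

Trace:
initial (ε-close {0}): {0,2,10}
'e' @ 1: {1,11}  ✓accept
'd' @ 2: {}  — state set empty
rest 'eae' ignored (set empty)
after full input: {}  (accept=1 not in)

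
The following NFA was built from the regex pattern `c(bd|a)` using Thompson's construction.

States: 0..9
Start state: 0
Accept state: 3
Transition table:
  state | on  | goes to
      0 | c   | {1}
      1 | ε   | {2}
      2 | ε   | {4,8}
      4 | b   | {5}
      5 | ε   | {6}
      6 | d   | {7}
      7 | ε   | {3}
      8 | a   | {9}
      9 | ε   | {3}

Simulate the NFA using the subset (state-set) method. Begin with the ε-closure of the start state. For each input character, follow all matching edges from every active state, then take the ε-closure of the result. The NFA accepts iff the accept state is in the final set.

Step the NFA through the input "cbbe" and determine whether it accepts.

initial (ε-close {0}): {0}
'c' @ 1: {1,2,4,8}
'b' @ 2: {5,6}
'b' @ 3: {}  — state set empty
rest 'e' ignored (set empty)
after full input: {}  (accept=3 not in)

Answer: REJECT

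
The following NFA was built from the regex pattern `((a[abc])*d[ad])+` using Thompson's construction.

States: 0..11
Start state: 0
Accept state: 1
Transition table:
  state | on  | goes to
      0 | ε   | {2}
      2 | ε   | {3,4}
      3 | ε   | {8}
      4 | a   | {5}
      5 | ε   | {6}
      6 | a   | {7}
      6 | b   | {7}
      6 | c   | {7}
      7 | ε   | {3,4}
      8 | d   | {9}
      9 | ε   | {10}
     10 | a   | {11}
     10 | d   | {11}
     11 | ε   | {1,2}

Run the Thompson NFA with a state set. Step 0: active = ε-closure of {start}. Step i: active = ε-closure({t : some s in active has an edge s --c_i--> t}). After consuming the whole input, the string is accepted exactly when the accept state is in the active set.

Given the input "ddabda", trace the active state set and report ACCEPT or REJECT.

initial (ε-close {0}): {0,2,3,4,8}
'd' @ 1: {9,10}
'd' @ 2: {1,2,3,4,8,11}  ✓accept
'a' @ 3: {5,6}
'b' @ 4: {3,4,7,8}
'd' @ 5: {9,10}
'a' @ 6: {1,2,3,4,8,11}  ✓accept
final: {1,2,3,4,8,11}; accept 1 in set

Answer: ACCEPT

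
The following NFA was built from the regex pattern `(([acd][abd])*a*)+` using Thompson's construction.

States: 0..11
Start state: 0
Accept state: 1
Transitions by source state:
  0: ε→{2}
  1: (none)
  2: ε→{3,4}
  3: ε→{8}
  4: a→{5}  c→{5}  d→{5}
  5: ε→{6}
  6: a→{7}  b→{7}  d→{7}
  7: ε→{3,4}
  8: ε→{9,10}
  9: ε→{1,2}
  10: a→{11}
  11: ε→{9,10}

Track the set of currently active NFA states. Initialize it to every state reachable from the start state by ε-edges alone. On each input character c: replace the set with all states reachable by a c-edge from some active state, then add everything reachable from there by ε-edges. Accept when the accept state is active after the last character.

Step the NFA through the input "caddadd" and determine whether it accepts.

Answer: ACCEPT

Derivation:
start: ε-closure({0}) = {0,1,2,3,4,8,9,10}
'c' @ 1: {5,6}
'a' @ 2: {1,2,3,4,7,8,9,10}  (accept∈set)
'd' @ 3: {5,6}
'd' @ 4: {1,2,3,4,7,8,9,10}  (accept∈set)
'a' @ 5: {1,2,3,4,5,6,8,9,10,11}  (accept∈set)
'd' @ 6: {1,2,3,4,5,6,7,8,9,10}  (accept∈set)
'd' @ 7: {1,2,3,4,5,6,7,8,9,10}  (accept∈set)
final: {1,2,3,4,5,6,7,8,9,10}; accept 1 in set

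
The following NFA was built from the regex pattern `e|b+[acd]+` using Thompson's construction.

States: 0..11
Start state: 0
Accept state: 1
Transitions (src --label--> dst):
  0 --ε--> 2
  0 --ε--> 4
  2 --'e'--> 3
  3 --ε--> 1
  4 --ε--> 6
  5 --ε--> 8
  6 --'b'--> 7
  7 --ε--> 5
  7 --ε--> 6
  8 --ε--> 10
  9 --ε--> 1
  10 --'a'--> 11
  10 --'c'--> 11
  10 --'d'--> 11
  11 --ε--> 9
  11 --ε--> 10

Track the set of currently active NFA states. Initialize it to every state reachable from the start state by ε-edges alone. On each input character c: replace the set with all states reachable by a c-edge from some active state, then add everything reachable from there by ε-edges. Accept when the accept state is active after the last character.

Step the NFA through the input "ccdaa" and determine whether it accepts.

start: ε-closure({0}) = {0,2,4,6}
'c' @ 1: {}  — state set empty
rest 'cdaa' ignored (set empty)
end set {} — state 1 not in

Answer: REJECT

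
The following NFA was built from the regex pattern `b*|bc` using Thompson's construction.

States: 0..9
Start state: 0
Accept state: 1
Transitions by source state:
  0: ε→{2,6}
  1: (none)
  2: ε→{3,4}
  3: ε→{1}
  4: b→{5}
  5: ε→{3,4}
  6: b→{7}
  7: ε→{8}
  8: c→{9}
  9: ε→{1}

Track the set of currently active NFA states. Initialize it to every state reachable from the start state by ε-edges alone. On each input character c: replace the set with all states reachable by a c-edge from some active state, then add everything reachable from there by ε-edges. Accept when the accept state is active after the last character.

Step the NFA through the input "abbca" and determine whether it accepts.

start: ε-closure({0}) = {0,1,2,3,4,6}
'a' @ 1: {}  — state set empty
rest 'bbca' ignored (set empty)
after full input: {}  (accept=1 not in)

Answer: REJECT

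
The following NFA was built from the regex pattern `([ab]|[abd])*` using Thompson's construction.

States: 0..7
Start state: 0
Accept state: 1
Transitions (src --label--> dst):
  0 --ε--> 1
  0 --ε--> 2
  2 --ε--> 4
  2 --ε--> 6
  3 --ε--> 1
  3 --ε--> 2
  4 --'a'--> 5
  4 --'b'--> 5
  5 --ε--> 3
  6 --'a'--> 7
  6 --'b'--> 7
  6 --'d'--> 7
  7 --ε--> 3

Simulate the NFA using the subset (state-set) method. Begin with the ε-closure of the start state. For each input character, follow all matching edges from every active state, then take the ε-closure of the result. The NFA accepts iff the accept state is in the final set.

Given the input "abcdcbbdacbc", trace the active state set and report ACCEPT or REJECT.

start: ε-closure({0}) = {0,1,2,4,6}
'a' @ 1: {1,2,3,4,5,6,7}  ✓accept
'b' @ 2: {1,2,3,4,5,6,7}  ✓accept
'c' @ 3: {}  — no active states
rest 'dcbbdacbc' ignored (set empty)
after full input: {}  (accept=1 not in)

Answer: REJECT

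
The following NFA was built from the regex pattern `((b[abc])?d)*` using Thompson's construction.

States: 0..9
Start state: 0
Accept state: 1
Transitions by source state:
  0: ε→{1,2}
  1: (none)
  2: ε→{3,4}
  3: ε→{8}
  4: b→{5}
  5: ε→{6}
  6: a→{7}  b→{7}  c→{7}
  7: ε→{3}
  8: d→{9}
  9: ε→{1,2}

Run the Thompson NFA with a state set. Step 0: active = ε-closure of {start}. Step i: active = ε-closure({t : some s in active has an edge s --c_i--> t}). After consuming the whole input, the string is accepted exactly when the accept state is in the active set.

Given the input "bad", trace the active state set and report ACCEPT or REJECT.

initial (ε-close {0}): {0,1,2,3,4,8}
'b' @ 1: {5,6}
'a' @ 2: {3,7,8}
'd' @ 3: {1,2,3,4,8,9}  (accept∈set)
final: {1,2,3,4,8,9}; accept 1 in set

Answer: ACCEPT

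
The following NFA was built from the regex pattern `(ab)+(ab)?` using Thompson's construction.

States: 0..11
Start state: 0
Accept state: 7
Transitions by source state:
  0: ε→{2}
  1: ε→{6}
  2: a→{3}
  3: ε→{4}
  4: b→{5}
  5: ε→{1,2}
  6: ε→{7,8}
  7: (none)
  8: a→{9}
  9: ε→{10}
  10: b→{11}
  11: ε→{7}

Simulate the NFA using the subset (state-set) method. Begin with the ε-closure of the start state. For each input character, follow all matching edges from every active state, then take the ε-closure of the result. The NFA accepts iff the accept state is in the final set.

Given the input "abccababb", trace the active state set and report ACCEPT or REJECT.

start: ε-closure({0}) = {0,2}
'a' @ 1: {3,4}
'b' @ 2: {1,2,5,6,7,8}  (accept∈set)
'c' @ 3: {}  — no active states
rest 'cababb' ignored (set empty)
after full input: {}  (accept=7 not in)

Answer: REJECT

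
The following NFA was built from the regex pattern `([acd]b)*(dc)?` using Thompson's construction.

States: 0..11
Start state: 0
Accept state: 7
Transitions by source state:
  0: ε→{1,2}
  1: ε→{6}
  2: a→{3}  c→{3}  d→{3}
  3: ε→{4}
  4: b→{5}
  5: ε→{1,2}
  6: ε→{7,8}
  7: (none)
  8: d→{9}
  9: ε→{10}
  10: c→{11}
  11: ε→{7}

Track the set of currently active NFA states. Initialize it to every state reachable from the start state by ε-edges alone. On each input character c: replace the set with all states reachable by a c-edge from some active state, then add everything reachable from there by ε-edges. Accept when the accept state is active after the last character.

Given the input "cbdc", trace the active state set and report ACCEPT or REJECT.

S₀ = ε-closure({0}) = {0,1,2,6,7,8}
'c' @ 1: {3,4}
'b' @ 2: {1,2,5,6,7,8}  [accepting]
'd' @ 3: {3,4,9,10}
'c' @ 4: {7,11}  [accepting]
final: {7,11}; accept 7 in set

Answer: ACCEPT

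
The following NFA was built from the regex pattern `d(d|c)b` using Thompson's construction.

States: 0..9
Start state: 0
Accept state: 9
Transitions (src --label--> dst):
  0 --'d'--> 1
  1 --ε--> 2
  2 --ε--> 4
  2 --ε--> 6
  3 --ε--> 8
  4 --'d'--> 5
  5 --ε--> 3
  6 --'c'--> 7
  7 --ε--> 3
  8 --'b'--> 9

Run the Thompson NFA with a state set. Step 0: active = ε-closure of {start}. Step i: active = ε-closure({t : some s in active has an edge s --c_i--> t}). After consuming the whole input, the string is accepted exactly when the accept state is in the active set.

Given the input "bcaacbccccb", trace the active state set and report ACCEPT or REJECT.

initial (ε-close {0}): {0}
'b' @ 1: {}  — state set empty
rest 'caacbccccb' ignored (set empty)
after full input: {}  (accept=9 not in)

Answer: REJECT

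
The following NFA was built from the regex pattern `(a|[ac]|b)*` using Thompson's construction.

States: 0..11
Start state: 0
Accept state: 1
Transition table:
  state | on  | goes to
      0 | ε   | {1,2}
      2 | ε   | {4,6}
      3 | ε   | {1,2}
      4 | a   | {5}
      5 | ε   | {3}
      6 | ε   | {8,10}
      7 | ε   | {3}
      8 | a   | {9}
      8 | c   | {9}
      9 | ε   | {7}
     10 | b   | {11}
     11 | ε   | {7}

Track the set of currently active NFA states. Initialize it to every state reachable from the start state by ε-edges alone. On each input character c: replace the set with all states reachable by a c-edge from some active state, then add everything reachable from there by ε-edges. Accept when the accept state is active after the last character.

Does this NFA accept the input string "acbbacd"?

Answer: REJECT

Trace:
S₀ = ε-closure({0}) = {0,1,2,4,6,8,10}
'a' @ 1: {1,2,3,4,5,6,7,8,9,10}  [accepting]
'c' @ 2: {1,2,3,4,6,7,8,9,10}  [accepting]
'b' @ 3: {1,2,3,4,6,7,8,10,11}  [accepting]
'b' @ 4: {1,2,3,4,6,7,8,10,11}  [accepting]
'a' @ 5: {1,2,3,4,5,6,7,8,9,10}  [accepting]
'c' @ 6: {1,2,3,4,6,7,8,9,10}  [accepting]
'd' @ 7: {}  — dead — no transitions
final: {}; accept 1 not in set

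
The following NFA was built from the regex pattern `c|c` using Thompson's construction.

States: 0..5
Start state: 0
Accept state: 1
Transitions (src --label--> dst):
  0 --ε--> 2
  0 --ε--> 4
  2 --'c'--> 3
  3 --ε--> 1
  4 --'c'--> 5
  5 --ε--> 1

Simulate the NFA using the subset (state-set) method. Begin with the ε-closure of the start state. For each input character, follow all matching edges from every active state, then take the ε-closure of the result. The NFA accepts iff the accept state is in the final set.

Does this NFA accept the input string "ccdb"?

start: ε-closure({0}) = {0,2,4}
'c' @ 1: {1,3,5}  (accept∈set)
'c' @ 2: {}  — dead — no transitions
rest 'db' ignored (set empty)
after full input: {}  (accept=1 not in)

Answer: REJECT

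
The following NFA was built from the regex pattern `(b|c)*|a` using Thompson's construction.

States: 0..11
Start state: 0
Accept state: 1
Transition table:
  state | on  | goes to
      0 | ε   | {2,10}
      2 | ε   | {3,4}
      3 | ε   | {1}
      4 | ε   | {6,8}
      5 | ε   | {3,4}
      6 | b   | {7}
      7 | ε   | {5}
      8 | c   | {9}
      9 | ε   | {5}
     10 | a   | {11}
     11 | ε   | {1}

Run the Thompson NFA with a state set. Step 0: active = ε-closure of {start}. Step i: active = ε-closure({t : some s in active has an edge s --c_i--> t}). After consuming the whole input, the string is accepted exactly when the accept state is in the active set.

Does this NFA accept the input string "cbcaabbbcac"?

Answer: REJECT

Trace:
initial (ε-close {0}): {0,1,2,3,4,6,8,10}
'c' @ 1: {1,3,4,5,6,8,9}  ✓accept
'b' @ 2: {1,3,4,5,6,7,8}  ✓accept
'c' @ 3: {1,3,4,5,6,8,9}  ✓accept
'a' @ 4: {}  — state set empty
rest 'abbbcac' ignored (set empty)
after full input: {}  (accept=1 not in)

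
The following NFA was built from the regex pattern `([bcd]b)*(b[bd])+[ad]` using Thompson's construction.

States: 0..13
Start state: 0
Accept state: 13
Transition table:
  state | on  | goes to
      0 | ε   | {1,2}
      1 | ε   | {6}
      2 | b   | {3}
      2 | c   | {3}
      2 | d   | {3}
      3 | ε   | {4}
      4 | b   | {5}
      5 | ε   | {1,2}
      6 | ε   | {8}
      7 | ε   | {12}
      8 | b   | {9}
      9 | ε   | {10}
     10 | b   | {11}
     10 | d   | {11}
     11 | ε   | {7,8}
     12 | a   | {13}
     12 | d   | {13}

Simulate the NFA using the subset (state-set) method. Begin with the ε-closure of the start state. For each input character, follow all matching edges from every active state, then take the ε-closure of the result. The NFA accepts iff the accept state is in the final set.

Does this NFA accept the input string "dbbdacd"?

start: ε-closure({0}) = {0,1,2,6,8}
'd' @ 1: {3,4}
'b' @ 2: {1,2,5,6,8}
'b' @ 3: {3,4,9,10}
'd' @ 4: {7,8,11,12}
'a' @ 5: {13}  [accepting]
'c' @ 6: {}  — dead — no transitions
rest 'd' ignored (set empty)
after full input: {}  (accept=13 not in)

Answer: REJECT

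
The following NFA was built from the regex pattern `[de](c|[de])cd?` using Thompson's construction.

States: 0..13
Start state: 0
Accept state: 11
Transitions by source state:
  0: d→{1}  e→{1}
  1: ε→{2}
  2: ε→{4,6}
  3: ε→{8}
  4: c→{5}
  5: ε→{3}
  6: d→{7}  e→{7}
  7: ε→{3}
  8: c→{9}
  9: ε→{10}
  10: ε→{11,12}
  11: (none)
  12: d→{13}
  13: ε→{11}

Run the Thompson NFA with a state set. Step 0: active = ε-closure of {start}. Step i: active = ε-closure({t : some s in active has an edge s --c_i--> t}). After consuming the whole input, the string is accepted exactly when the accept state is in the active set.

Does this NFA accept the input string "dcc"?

initial (ε-close {0}): {0}
'd' @ 1: {1,2,4,6}
'c' @ 2: {3,5,8}
'c' @ 3: {9,10,11,12}  ✓accept
after full input: {9,10,11,12}  (accept=11 in)

Answer: ACCEPT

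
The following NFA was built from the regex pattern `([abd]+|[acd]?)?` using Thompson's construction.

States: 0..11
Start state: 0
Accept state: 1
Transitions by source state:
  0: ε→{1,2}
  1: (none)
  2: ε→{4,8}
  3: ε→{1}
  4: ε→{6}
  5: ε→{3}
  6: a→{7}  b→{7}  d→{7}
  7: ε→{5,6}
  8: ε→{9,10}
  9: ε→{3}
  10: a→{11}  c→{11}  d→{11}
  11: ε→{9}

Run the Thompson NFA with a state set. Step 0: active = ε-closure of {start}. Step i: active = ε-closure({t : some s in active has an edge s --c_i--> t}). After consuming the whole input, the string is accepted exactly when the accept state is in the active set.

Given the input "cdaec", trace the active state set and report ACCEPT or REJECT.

initial (ε-close {0}): {0,1,2,3,4,6,8,9,10}
'c' @ 1: {1,3,9,11}  [accepting]
'd' @ 2: {}  — state set empty
rest 'aec' ignored (set empty)
end set {} — state 1 not in

Answer: REJECT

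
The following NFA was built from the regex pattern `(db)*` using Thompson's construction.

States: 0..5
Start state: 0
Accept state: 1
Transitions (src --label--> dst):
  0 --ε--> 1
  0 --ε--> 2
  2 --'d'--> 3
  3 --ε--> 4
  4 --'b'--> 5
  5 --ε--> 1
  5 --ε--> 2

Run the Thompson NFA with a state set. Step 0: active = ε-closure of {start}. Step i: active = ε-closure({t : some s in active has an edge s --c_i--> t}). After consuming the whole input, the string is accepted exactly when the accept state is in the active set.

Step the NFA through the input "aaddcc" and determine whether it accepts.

initial (ε-close {0}): {0,1,2}
'a' @ 1: {}  — dead — no transitions
rest 'addcc' ignored (set empty)
end set {} — state 1 not in

Answer: REJECT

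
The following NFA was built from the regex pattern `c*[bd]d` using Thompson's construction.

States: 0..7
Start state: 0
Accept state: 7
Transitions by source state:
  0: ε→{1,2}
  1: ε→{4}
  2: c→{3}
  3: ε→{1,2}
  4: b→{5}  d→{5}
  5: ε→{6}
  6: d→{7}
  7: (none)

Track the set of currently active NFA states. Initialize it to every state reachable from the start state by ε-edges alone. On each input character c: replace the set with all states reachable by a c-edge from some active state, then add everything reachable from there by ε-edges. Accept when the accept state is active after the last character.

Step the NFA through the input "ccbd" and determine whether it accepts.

initial (ε-close {0}): {0,1,2,4}
'c' @ 1: {1,2,3,4}
'c' @ 2: {1,2,3,4}
'b' @ 3: {5,6}
'd' @ 4: {7}  (accept∈set)
final: {7}; accept 7 in set

Answer: ACCEPT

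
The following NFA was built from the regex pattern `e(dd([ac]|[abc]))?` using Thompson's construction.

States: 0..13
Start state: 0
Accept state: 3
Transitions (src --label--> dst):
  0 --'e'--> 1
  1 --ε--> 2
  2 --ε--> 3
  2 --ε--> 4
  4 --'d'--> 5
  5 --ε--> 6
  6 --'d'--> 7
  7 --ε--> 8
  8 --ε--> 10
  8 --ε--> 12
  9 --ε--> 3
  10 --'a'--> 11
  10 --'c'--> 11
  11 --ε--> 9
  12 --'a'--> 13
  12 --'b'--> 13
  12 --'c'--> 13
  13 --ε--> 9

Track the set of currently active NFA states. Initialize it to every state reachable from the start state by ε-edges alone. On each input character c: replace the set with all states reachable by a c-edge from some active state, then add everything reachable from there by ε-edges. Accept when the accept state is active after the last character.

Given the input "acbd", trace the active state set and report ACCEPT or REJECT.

start: ε-closure({0}) = {0}
'a' @ 1: {}  — dead — no transitions
rest 'cbd' ignored (set empty)
after full input: {}  (accept=3 not in)

Answer: REJECT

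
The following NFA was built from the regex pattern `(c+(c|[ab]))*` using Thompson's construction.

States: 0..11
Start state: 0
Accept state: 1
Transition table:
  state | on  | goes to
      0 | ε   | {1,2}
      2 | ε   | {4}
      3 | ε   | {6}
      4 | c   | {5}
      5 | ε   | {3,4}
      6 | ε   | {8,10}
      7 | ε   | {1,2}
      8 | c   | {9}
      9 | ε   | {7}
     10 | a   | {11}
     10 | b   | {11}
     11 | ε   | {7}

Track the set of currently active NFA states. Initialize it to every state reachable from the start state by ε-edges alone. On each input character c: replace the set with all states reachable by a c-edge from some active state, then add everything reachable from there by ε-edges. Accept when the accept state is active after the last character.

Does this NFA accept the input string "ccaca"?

Answer: ACCEPT

Trace:
start: ε-closure({0}) = {0,1,2,4}
'c' @ 1: {3,4,5,6,8,10}
'c' @ 2: {1,2,3,4,5,6,7,8,9,10}  ✓accept
'a' @ 3: {1,2,4,7,11}  ✓accept
'c' @ 4: {3,4,5,6,8,10}
'a' @ 5: {1,2,4,7,11}  ✓accept
after full input: {1,2,4,7,11}  (accept=1 in)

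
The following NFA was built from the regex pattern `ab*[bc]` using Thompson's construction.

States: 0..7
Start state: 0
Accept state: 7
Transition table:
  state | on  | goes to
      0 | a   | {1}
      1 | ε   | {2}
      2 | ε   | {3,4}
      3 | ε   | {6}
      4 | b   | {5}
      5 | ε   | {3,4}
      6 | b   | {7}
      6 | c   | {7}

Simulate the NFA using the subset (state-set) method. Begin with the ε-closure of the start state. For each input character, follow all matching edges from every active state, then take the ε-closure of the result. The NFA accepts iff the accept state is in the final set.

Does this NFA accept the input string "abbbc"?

Answer: ACCEPT

Trace:
initial (ε-close {0}): {0}
'a' @ 1: {1,2,3,4,6}
'b' @ 2: {3,4,5,6,7}  ✓accept
'b' @ 3: {3,4,5,6,7}  ✓accept
'b' @ 4: {3,4,5,6,7}  ✓accept
'c' @ 5: {7}  ✓accept
after full input: {7}  (accept=7 in)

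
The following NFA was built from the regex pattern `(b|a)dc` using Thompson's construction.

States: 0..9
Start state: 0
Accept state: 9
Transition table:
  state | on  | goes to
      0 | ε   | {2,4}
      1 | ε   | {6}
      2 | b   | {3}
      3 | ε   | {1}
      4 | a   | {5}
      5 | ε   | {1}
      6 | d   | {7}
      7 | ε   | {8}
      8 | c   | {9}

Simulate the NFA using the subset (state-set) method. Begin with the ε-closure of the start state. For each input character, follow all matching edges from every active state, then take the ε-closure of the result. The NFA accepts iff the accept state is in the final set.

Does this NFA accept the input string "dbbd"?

initial (ε-close {0}): {0,2,4}
'd' @ 1: {}  — state set empty
rest 'bbd' ignored (set empty)
final: {}; accept 9 not in set

Answer: REJECT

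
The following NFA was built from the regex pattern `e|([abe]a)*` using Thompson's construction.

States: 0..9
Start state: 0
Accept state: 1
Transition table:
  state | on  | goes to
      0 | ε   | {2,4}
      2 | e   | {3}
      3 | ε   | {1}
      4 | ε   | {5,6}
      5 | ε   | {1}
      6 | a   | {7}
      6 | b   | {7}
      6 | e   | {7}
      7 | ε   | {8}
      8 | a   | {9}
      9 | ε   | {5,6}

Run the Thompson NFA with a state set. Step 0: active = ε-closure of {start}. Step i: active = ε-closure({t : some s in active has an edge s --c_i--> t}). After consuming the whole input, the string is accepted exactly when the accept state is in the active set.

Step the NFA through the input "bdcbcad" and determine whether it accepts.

initial (ε-close {0}): {0,1,2,4,5,6}
'b' @ 1: {7,8}
'd' @ 2: {}  — dead — no transitions
rest 'cbcad' ignored (set empty)
end set {} — state 1 not in

Answer: REJECT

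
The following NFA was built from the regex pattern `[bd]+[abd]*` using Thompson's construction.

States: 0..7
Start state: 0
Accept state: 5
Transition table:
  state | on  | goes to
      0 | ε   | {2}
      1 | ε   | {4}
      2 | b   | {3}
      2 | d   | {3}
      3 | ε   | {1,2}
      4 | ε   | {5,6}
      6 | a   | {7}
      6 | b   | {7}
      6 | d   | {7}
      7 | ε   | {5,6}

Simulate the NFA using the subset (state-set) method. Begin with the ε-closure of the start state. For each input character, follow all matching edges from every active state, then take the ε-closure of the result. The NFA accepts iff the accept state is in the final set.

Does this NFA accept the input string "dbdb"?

Answer: ACCEPT

Steps:
start: ε-closure({0}) = {0,2}
'd' @ 1: {1,2,3,4,5,6}  ✓accept
'b' @ 2: {1,2,3,4,5,6,7}  ✓accept
'd' @ 3: {1,2,3,4,5,6,7}  ✓accept
'b' @ 4: {1,2,3,4,5,6,7}  ✓accept
after full input: {1,2,3,4,5,6,7}  (accept=5 in)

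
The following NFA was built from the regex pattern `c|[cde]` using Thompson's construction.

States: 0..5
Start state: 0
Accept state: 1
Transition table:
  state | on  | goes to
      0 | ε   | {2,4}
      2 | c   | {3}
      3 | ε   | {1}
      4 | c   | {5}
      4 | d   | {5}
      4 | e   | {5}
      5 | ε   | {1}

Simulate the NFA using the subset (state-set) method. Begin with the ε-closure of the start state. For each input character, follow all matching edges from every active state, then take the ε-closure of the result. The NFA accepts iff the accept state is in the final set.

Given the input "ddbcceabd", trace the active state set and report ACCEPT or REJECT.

Answer: REJECT

Steps:
initial (ε-close {0}): {0,2,4}
'd' @ 1: {1,5}  [accepting]
'd' @ 2: {}  — no active states
rest 'bcceabd' ignored (set empty)
final: {}; accept 1 not in set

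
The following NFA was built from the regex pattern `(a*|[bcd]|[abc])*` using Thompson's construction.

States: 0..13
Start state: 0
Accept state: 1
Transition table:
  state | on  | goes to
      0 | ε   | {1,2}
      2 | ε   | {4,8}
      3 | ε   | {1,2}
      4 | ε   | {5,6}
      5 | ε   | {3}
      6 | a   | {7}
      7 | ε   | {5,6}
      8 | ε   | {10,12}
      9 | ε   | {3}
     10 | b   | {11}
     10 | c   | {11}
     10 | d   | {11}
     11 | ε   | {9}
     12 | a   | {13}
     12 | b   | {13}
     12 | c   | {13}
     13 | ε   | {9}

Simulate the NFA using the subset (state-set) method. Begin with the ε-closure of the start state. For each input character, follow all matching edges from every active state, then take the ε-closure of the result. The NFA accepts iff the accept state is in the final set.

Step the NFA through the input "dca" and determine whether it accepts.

initial (ε-close {0}): {0,1,2,3,4,5,6,8,10,12}
'd' @ 1: {1,2,3,4,5,6,8,9,10,11,12}  [accepting]
'c' @ 2: {1,2,3,4,5,6,8,9,10,11,12,13}  [accepting]
'a' @ 3: {1,2,3,4,5,6,7,8,9,10,12,13}  [accepting]
after full input: {1,2,3,4,5,6,7,8,9,10,12,13}  (accept=1 in)

Answer: ACCEPT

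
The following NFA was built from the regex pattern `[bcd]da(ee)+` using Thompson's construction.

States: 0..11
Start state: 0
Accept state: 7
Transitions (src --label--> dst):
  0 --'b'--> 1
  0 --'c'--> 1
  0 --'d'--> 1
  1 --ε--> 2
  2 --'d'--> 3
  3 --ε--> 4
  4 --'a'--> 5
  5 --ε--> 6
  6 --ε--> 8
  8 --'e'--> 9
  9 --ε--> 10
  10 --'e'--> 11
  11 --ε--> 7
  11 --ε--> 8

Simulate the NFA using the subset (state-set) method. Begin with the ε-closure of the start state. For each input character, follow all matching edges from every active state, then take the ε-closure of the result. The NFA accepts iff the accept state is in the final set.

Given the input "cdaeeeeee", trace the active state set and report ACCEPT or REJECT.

Answer: ACCEPT

Steps:
S₀ = ε-closure({0}) = {0}
'c' @ 1: {1,2}
'd' @ 2: {3,4}
'a' @ 3: {5,6,8}
'e' @ 4: {9,10}
'e' @ 5: {7,8,11}  (accept∈set)
'e' @ 6: {9,10}
'e' @ 7: {7,8,11}  (accept∈set)
'e' @ 8: {9,10}
'e' @ 9: {7,8,11}  (accept∈set)
end set {7,8,11} — state 7 in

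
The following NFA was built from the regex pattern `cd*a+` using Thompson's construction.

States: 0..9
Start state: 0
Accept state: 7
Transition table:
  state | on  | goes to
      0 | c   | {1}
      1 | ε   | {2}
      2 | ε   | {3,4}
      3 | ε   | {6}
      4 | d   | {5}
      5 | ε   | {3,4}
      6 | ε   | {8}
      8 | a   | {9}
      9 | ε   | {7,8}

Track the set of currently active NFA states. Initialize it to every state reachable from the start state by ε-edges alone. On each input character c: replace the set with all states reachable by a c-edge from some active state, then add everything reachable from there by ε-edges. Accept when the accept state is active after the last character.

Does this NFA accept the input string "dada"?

Answer: REJECT

Steps:
initial (ε-close {0}): {0}
'd' @ 1: {}  — state set empty
rest 'ada' ignored (set empty)
end set {} — state 7 not in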